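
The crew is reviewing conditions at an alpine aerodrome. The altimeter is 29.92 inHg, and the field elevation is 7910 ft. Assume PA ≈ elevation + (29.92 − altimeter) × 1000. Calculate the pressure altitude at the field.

Pressure correction = (29.92 − 29.92) × 1000 = 0 ft.
Pressure altitude = 7910 + (0) = 7910 ft.

7910 ft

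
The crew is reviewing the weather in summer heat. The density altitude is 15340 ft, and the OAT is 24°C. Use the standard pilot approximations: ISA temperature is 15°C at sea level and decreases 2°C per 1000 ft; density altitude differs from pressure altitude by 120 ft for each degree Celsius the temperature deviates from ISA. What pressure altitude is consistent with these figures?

DA = PA + 120 × (OAT − (15 − 2·PA/1000)) = PA + 120·OAT − 1800 + 0.24·PA = 1.24·PA + 120·OAT − 1800.
So 1.24·PA = 15340 − 120 × 24 + 1800 = 14260.
PA = 14260 / 1.24 = 11500 ft.

11500 ft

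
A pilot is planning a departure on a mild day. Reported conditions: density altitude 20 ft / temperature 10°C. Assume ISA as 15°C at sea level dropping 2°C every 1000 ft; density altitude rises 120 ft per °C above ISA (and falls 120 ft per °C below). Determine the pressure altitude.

DA = PA + 120 × (OAT − (15 − 2·PA/1000)) = PA + 120·OAT − 1800 + 0.24·PA = 1.24·PA + 120·OAT − 1800.
So 1.24·PA = 20 − 120 × 10 + 1800 = 620.
PA = 620 / 1.24 = 500 ft.

500 ft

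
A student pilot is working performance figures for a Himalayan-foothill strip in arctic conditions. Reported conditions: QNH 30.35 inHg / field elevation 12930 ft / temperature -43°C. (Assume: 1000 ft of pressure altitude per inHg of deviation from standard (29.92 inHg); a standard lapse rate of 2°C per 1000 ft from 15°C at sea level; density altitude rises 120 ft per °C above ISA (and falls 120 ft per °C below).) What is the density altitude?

Pressure altitude = 12930 + (29.92 − 30.35) × 1000 = 12930 + (-430) = 12500 ft.
ISA temperature at 12500 ft = 15 − 2 × (12500/1000) = -10°C.
ISA deviation = -43 − (-10) = -33°C.
Density altitude = 12500 + 120 × (-33) = 8540 ft.

8540 ft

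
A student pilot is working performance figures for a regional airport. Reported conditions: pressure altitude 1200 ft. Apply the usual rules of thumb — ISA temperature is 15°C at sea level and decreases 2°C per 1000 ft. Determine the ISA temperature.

12.6°C

ISA temperature = 15 − 2 × (1200/1000) = 15 − 2.4 = 12.6°C.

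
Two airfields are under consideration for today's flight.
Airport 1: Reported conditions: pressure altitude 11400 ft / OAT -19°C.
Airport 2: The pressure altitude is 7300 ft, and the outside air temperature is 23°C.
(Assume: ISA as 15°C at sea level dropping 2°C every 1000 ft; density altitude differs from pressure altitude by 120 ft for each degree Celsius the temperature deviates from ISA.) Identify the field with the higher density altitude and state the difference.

Airport 1: ISA temp = -7.8°C, deviation -11.2°C, DA = 11400 + 120 × (-11.2) = 10056 ft.
Airport 2: ISA temp = 0.4°C, deviation +22.6°C, DA = 7300 + 120 × 22.6 = 10012 ft.
Airport 1 is higher by 10056 − 10012 = 44 ft.

Airport 1 by 44 ft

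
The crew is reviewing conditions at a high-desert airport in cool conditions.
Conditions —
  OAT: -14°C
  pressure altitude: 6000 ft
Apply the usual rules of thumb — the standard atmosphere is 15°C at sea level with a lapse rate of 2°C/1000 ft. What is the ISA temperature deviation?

ISA-17°C

ISA temperature at 6000 ft = 15 − 2 × (6000/1000) = 3°C.
Deviation = OAT − ISA = -14 − 3 = -17°C.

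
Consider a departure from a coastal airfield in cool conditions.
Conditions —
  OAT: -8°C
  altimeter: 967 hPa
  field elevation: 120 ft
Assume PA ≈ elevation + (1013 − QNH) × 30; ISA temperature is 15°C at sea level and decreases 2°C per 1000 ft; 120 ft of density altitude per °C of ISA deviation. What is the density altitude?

Pressure altitude = 120 + (1013 − 967) × 30 = 120 + (+1380) = 1500 ft.
ISA temperature at 1500 ft = 15 − 2 × (1500/1000) = 12°C.
ISA deviation = -8 − 12 = -20°C.
Density altitude = 1500 + 120 × (-20) = -900 ft.

-900 ft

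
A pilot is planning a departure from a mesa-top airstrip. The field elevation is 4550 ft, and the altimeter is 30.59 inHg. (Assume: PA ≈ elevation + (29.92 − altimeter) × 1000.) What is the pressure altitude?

3880 ft

Pressure correction = (29.92 − 30.59) × 1000 = -670 ft.
Pressure altitude = 4550 + (-670) = 3880 ft.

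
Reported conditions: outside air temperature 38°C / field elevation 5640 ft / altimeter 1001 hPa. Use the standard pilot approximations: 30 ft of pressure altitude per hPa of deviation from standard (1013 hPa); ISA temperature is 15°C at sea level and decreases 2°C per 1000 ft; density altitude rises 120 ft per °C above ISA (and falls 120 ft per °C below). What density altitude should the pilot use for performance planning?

10200 ft

Pressure altitude = 5640 + (1013 − 1001) × 30 = 5640 + (+360) = 6000 ft.
ISA temperature at 6000 ft = 15 − 2 × (6000/1000) = 3°C.
ISA deviation = 38 − 3 = +35°C.
Density altitude = 6000 + 120 × (35) = 10200 ft.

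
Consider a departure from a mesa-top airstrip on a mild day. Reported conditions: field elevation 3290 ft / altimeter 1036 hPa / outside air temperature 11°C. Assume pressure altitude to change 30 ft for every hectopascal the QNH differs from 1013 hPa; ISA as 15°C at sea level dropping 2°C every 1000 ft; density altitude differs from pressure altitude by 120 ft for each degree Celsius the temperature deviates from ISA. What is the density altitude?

2744 ft

Pressure altitude = 3290 + (1013 − 1036) × 30 = 3290 + (-690) = 2600 ft.
ISA temperature at 2600 ft = 15 − 2 × (2600/1000) = 9.8°C.
ISA deviation = 11 − 9.8 = +1.2°C.
Density altitude = 2600 + 120 × (1.2) = 2744 ft.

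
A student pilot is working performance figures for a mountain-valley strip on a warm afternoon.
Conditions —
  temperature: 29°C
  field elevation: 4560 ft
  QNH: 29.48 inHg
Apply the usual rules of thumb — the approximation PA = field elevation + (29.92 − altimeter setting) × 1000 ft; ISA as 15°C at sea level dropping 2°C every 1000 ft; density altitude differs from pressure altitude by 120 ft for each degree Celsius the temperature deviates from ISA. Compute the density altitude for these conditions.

7880 ft

Pressure altitude = 4560 + (29.92 − 29.48) × 1000 = 4560 + (+440) = 5000 ft.
ISA temperature at 5000 ft = 15 − 2 × (5000/1000) = 5°C.
ISA deviation = 29 − 5 = +24°C.
Density altitude = 5000 + 120 × (24) = 7880 ft.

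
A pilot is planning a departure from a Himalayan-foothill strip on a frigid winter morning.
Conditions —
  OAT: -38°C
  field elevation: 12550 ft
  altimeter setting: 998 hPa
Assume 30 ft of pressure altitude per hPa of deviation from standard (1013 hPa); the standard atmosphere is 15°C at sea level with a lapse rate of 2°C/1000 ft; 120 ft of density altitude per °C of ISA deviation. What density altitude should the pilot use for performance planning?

Pressure altitude = 12550 + (1013 − 998) × 30 = 12550 + (+450) = 13000 ft.
ISA temperature at 13000 ft = 15 − 2 × (13000/1000) = -11°C.
ISA deviation = -38 − (-11) = -27°C.
Density altitude = 13000 + 120 × (-27) = 9760 ft.

9760 ft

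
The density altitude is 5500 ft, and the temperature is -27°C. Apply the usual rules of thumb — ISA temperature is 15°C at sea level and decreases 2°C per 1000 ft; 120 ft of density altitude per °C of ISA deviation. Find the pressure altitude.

8500 ft

DA = PA + 120 × (OAT − (15 − 2·PA/1000)) = PA + 120·OAT − 1800 + 0.24·PA = 1.24·PA + 120·OAT − 1800.
So 1.24·PA = 5500 − 120 × (-27) + 1800 = 10540.
PA = 10540 / 1.24 = 8500 ft.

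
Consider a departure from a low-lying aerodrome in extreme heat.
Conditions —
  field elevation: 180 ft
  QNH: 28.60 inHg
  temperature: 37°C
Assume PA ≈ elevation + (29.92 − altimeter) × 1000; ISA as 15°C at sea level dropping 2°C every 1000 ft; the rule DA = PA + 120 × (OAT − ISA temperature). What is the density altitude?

Pressure altitude = 180 + (29.92 − 28.60) × 1000 = 180 + (+1320) = 1500 ft.
ISA temperature at 1500 ft = 15 − 2 × (1500/1000) = 12°C.
ISA deviation = 37 − 12 = +25°C.
Density altitude = 1500 + 120 × (25) = 4500 ft.

4500 ft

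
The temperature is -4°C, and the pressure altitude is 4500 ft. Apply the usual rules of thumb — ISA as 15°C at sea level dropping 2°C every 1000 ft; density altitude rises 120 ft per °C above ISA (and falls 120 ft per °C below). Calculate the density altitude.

3300 ft

ISA temperature at 4500 ft = 15 − 2 × (4500/1000) = 6°C.
ISA deviation = -4 − 6 = -10°C.
Density altitude = 4500 + 120 × (-10) = 4500 + (-1200) = 3300 ft.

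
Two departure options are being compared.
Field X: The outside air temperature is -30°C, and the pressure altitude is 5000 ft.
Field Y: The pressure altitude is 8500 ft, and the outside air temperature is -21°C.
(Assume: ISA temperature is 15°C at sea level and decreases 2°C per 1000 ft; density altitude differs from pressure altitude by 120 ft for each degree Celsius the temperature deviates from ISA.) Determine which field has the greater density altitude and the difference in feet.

Field Y by 5420 ft

Field X: ISA temp = 5°C, deviation -35°C, DA = 5000 + 120 × (-35) = 800 ft.
Field Y: ISA temp = -2°C, deviation -19°C, DA = 8500 + 120 × (-19) = 6220 ft.
Field Y is higher by 6220 − 800 = 5420 ft.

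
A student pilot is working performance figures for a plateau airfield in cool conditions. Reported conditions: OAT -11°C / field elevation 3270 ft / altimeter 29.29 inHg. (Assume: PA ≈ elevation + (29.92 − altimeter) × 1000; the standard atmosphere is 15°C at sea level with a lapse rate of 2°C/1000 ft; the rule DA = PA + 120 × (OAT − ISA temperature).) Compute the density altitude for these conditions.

1716 ft

Pressure altitude = 3270 + (29.92 − 29.29) × 1000 = 3270 + (+630) = 3900 ft.
ISA temperature at 3900 ft = 15 − 2 × (3900/1000) = 7.2°C.
ISA deviation = -11 − 7.2 = -18.2°C.
Density altitude = 3900 + 120 × (-18.2) = 1716 ft.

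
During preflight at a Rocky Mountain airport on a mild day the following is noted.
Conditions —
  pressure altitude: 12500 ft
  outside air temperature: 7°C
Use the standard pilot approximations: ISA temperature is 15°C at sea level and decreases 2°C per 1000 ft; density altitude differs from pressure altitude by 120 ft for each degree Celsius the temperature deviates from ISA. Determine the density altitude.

ISA temperature at 12500 ft = 15 − 2 × (12500/1000) = -10°C.
ISA deviation = 7 − (-10) = +17°C.
Density altitude = 12500 + 120 × (17) = 12500 + (+2040) = 14540 ft.

14540 ft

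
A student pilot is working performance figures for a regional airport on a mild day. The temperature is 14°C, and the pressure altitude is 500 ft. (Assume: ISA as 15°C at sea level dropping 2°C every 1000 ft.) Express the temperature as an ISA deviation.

ISA temperature at 500 ft = 15 − 2 × (500/1000) = 14°C.
Deviation = OAT − ISA = 14 − 14 = 0°C.

ISA0°C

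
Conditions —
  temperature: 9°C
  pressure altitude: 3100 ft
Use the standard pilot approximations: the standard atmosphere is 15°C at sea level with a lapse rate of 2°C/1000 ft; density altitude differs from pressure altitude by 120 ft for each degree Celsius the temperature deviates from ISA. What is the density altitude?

ISA temperature at 3100 ft = 15 − 2 × (3100/1000) = 8.8°C.
ISA deviation = 9 − 8.8 = +0.2°C.
Density altitude = 3100 + 120 × (0.2) = 3100 + (+24) = 3124 ft.

3124 ft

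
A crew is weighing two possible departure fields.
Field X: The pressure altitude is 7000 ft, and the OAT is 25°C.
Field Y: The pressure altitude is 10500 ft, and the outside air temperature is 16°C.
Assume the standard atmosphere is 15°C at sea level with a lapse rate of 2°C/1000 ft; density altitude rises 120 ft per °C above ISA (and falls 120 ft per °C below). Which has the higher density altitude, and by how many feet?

Field X: ISA temp = 1°C, deviation +24°C, DA = 7000 + 120 × 24 = 9880 ft.
Field Y: ISA temp = -6°C, deviation +22°C, DA = 10500 + 120 × 22 = 13140 ft.
Field Y is higher by 13140 − 9880 = 3260 ft.

Field Y by 3260 ft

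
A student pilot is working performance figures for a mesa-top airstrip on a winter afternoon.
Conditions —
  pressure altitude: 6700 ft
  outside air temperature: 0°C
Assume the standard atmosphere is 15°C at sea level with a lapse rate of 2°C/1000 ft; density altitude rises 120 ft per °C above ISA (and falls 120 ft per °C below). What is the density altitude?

ISA temperature at 6700 ft = 15 − 2 × (6700/1000) = 1.6°C.
ISA deviation = 0 − 1.6 = -1.6°C.
Density altitude = 6700 + 120 × (-1.6) = 6700 + (-192) = 6508 ft.

6508 ft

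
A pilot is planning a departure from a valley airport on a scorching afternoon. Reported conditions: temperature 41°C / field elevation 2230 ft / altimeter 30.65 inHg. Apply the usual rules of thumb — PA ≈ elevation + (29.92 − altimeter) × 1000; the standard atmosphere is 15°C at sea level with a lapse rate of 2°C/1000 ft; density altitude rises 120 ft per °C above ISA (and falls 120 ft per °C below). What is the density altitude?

Pressure altitude = 2230 + (29.92 − 30.65) × 1000 = 2230 + (-730) = 1500 ft.
ISA temperature at 1500 ft = 15 − 2 × (1500/1000) = 12°C.
ISA deviation = 41 − 12 = +29°C.
Density altitude = 1500 + 120 × (29) = 4980 ft.

4980 ft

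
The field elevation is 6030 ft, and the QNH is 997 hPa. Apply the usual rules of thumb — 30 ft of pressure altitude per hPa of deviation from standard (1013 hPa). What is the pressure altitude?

Pressure correction = (1013 − 997) × 30 = +480 ft.
Pressure altitude = 6030 + (+480) = 6510 ft.

6510 ft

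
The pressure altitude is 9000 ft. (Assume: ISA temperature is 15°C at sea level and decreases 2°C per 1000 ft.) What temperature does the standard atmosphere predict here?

ISA temperature = 15 − 2 × (9000/1000) = 15 − 18 = -3°C.

-3°C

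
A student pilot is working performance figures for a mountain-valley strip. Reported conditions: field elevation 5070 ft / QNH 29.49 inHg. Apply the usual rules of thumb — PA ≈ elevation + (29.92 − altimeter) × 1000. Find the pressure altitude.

Pressure correction = (29.92 − 29.49) × 1000 = +430 ft.
Pressure altitude = 5070 + (+430) = 5500 ft.

5500 ft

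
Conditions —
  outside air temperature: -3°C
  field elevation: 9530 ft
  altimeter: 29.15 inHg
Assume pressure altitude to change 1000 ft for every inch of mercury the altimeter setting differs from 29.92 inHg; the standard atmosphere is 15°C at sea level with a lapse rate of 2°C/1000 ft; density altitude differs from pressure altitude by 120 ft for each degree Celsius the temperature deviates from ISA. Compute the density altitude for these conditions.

10612 ft

Pressure altitude = 9530 + (29.92 − 29.15) × 1000 = 9530 + (+770) = 10300 ft.
ISA temperature at 10300 ft = 15 − 2 × (10300/1000) = -5.6°C.
ISA deviation = -3 − (-5.6) = +2.6°C.
Density altitude = 10300 + 120 × (2.6) = 10612 ft.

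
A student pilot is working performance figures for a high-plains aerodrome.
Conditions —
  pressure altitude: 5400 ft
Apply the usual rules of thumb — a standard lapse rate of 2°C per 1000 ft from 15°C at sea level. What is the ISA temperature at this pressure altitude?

4.2°C

ISA temperature = 15 − 2 × (5400/1000) = 15 − 10.8 = 4.2°C.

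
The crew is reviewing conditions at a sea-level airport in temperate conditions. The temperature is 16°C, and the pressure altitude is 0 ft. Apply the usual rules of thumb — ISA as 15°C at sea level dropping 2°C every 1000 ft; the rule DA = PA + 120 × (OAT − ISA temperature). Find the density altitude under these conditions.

ISA temperature at 0 ft = 15 − 2 × (0/1000) = 15°C.
ISA deviation = 16 − 15 = +1°C.
Density altitude = 0 + 120 × (1) = 0 + (+120) = 120 ft.

120 ft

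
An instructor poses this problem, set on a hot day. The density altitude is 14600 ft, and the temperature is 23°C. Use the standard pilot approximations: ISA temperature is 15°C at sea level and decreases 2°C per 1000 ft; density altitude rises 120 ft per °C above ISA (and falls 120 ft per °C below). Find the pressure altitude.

11000 ft

DA = PA + 120 × (OAT − (15 − 2·PA/1000)) = PA + 120·OAT − 1800 + 0.24·PA = 1.24·PA + 120·OAT − 1800.
So 1.24·PA = 14600 − 120 × 23 + 1800 = 13640.
PA = 13640 / 1.24 = 11000 ft.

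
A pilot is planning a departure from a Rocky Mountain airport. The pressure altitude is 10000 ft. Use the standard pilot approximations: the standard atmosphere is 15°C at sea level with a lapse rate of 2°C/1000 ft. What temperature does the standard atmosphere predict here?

-5°C

ISA temperature = 15 − 2 × (10000/1000) = 15 − 20 = -5°C.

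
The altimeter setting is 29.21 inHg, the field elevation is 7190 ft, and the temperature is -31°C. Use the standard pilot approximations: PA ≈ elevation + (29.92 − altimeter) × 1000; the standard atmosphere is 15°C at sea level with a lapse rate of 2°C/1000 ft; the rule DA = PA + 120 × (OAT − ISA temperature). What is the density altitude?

Pressure altitude = 7190 + (29.92 − 29.21) × 1000 = 7190 + (+710) = 7900 ft.
ISA temperature at 7900 ft = 15 − 2 × (7900/1000) = -0.8°C.
ISA deviation = -31 − (-0.8) = -30.2°C.
Density altitude = 7900 + 120 × (-30.2) = 4276 ft.

4276 ft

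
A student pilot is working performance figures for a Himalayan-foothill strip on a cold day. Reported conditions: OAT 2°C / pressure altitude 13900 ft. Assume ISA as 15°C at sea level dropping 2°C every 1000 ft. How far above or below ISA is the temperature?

ISA+14.8°C

ISA temperature at 13900 ft = 15 − 2 × (13900/1000) = -12.8°C.
Deviation = OAT − ISA = 2 − (-12.8) = +14.8°C.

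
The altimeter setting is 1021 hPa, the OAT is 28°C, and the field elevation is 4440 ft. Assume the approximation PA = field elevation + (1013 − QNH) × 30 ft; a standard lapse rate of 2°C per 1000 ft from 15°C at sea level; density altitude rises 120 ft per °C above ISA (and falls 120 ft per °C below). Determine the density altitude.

6768 ft

Pressure altitude = 4440 + (1013 − 1021) × 30 = 4440 + (-240) = 4200 ft.
ISA temperature at 4200 ft = 15 − 2 × (4200/1000) = 6.6°C.
ISA deviation = 28 − 6.6 = +21.4°C.
Density altitude = 4200 + 120 × (21.4) = 6768 ft.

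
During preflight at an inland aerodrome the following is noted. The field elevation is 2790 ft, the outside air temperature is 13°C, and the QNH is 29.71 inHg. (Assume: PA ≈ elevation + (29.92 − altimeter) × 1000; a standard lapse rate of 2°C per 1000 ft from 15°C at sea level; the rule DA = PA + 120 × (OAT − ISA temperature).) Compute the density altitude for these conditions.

3480 ft

Pressure altitude = 2790 + (29.92 − 29.71) × 1000 = 2790 + (+210) = 3000 ft.
ISA temperature at 3000 ft = 15 − 2 × (3000/1000) = 9°C.
ISA deviation = 13 − 9 = +4°C.
Density altitude = 3000 + 120 × (4) = 3480 ft.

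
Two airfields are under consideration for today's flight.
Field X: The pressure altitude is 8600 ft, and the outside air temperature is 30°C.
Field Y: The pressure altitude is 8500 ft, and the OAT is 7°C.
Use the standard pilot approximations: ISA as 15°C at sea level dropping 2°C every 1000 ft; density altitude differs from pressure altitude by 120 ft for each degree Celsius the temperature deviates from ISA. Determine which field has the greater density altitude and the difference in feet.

Field X by 2884 ft

Field X: ISA temp = -2.2°C, deviation +32.2°C, DA = 8600 + 120 × 32.2 = 12464 ft.
Field Y: ISA temp = -2°C, deviation +9°C, DA = 8500 + 120 × 9 = 9580 ft.
Field X is higher by 12464 − 9580 = 2884 ft.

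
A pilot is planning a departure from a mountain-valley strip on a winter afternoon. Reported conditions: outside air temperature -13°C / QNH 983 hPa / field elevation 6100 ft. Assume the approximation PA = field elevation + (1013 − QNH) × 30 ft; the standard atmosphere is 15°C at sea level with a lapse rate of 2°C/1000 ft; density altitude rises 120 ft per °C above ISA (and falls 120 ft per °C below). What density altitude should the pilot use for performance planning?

5320 ft

Pressure altitude = 6100 + (1013 − 983) × 30 = 6100 + (+900) = 7000 ft.
ISA temperature at 7000 ft = 15 − 2 × (7000/1000) = 1°C.
ISA deviation = -13 − 1 = -14°C.
Density altitude = 7000 + 120 × (-14) = 5320 ft.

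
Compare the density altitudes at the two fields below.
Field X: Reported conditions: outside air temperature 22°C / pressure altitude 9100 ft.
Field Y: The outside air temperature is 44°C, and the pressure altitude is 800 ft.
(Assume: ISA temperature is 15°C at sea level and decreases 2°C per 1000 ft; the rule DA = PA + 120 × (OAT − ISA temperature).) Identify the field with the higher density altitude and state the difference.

Field X: ISA temp = -3.2°C, deviation +25.2°C, DA = 9100 + 120 × 25.2 = 12124 ft.
Field Y: ISA temp = 13.4°C, deviation +30.6°C, DA = 800 + 120 × 30.6 = 4472 ft.
Field X is higher by 12124 − 4472 = 7652 ft.

Field X by 7652 ft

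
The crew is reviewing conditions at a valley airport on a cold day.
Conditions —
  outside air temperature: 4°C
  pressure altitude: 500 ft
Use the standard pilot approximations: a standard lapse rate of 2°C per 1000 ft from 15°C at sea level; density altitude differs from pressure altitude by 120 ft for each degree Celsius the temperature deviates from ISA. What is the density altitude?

ISA temperature at 500 ft = 15 − 2 × (500/1000) = 14°C.
ISA deviation = 4 − 14 = -10°C.
Density altitude = 500 + 120 × (-10) = 500 + (-1200) = -700 ft.

-700 ft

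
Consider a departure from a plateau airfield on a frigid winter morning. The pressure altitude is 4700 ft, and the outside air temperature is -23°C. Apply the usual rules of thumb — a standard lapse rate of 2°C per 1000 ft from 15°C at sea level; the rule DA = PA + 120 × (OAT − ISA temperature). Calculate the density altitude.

1268 ft

ISA temperature at 4700 ft = 15 − 2 × (4700/1000) = 5.6°C.
ISA deviation = -23 − 5.6 = -28.6°C.
Density altitude = 4700 + 120 × (-28.6) = 4700 + (-3432) = 1268 ft.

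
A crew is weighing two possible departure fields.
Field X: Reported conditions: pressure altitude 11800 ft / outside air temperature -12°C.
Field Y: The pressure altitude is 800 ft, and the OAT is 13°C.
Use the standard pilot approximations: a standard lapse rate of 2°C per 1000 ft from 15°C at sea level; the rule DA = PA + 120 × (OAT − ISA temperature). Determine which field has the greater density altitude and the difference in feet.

Field X: ISA temp = -8.6°C, deviation -3.4°C, DA = 11800 + 120 × (-3.4) = 11392 ft.
Field Y: ISA temp = 13.4°C, deviation -0.4°C, DA = 800 + 120 × (-0.4) = 752 ft.
Field X is higher by 11392 − 752 = 10640 ft.

Field X by 10640 ft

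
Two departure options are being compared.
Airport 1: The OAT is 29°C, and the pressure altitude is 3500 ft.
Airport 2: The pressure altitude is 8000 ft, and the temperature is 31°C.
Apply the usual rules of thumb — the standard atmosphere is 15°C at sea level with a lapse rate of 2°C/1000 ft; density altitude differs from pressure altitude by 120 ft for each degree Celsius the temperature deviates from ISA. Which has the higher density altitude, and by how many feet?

Airport 2 by 5820 ft

Airport 1: ISA temp = 8°C, deviation +21°C, DA = 3500 + 120 × 21 = 6020 ft.
Airport 2: ISA temp = -1°C, deviation +32°C, DA = 8000 + 120 × 32 = 11840 ft.
Airport 2 is higher by 11840 − 6020 = 5820 ft.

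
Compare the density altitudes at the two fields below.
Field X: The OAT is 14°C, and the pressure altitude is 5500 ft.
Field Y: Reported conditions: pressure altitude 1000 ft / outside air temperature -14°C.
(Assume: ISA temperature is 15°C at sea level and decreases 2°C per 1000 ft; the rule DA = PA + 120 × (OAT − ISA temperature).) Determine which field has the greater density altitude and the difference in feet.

Field X by 8940 ft

Field X: ISA temp = 4°C, deviation +10°C, DA = 5500 + 120 × 10 = 6700 ft.
Field Y: ISA temp = 13°C, deviation -27°C, DA = 1000 + 120 × (-27) = -2240 ft.
Field X is higher by 6700 − (-2240) = 8940 ft.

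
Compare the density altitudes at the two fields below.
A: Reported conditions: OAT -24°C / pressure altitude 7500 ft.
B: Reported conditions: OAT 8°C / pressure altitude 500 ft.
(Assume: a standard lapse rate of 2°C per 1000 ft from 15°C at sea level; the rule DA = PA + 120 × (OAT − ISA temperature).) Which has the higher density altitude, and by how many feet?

A: ISA temp = 0°C, deviation -24°C, DA = 7500 + 120 × (-24) = 4620 ft.
B: ISA temp = 14°C, deviation -6°C, DA = 500 + 120 × (-6) = -220 ft.
A is higher by 4620 − (-220) = 4840 ft.

A by 4840 ft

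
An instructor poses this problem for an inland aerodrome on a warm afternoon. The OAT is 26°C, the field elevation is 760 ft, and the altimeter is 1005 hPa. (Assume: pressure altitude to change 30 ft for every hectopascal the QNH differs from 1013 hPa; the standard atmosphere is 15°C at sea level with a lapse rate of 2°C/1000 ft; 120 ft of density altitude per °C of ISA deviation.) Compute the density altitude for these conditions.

2560 ft

Pressure altitude = 760 + (1013 − 1005) × 30 = 760 + (+240) = 1000 ft.
ISA temperature at 1000 ft = 15 − 2 × (1000/1000) = 13°C.
ISA deviation = 26 − 13 = +13°C.
Density altitude = 1000 + 120 × (13) = 2560 ft.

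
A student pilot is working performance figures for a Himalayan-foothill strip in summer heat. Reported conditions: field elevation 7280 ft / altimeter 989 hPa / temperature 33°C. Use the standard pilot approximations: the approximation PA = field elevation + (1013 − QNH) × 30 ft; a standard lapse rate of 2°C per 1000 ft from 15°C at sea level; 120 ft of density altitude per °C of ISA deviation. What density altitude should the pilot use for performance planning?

12080 ft

Pressure altitude = 7280 + (1013 − 989) × 30 = 7280 + (+720) = 8000 ft.
ISA temperature at 8000 ft = 15 − 2 × (8000/1000) = -1°C.
ISA deviation = 33 − (-1) = +34°C.
Density altitude = 8000 + 120 × (34) = 12080 ft.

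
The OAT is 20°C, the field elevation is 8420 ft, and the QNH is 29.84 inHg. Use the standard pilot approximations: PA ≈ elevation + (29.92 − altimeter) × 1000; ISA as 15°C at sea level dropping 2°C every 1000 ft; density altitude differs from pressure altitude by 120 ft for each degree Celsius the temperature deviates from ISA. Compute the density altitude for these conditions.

11140 ft

Pressure altitude = 8420 + (29.92 − 29.84) × 1000 = 8420 + (+80) = 8500 ft.
ISA temperature at 8500 ft = 15 − 2 × (8500/1000) = -2°C.
ISA deviation = 20 − (-2) = +22°C.
Density altitude = 8500 + 120 × (22) = 11140 ft.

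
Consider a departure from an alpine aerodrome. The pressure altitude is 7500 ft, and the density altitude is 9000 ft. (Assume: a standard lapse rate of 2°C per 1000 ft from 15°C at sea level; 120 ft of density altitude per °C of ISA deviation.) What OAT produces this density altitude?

Density altitude − pressure altitude = 9000 − 7500 = +1500 ft.
At 120 ft/°C that is an ISA deviation of 1500/120 = +12.5°C.
ISA temperature at 7500 ft = 15 − 2 × (7500/1000) = 0°C.
OAT = ISA + deviation = 0 + (+12.5) = 12.5°C.

12.5°C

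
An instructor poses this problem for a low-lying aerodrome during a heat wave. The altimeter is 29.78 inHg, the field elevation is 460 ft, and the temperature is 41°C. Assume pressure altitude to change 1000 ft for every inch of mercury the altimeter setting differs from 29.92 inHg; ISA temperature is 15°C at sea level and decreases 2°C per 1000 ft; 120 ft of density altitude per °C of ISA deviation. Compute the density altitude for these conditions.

3864 ft

Pressure altitude = 460 + (29.92 − 29.78) × 1000 = 460 + (+140) = 600 ft.
ISA temperature at 600 ft = 15 − 2 × (600/1000) = 13.8°C.
ISA deviation = 41 − 13.8 = +27.2°C.
Density altitude = 600 + 120 × (27.2) = 3864 ft.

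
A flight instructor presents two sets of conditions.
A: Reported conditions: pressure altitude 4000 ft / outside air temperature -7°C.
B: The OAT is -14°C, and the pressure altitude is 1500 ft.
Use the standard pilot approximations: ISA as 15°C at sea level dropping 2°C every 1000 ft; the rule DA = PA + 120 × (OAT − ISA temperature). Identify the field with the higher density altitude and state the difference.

A by 3940 ft

A: ISA temp = 7°C, deviation -14°C, DA = 4000 + 120 × (-14) = 2320 ft.
B: ISA temp = 12°C, deviation -26°C, DA = 1500 + 120 × (-26) = -1620 ft.
A is higher by 2320 − (-1620) = 3940 ft.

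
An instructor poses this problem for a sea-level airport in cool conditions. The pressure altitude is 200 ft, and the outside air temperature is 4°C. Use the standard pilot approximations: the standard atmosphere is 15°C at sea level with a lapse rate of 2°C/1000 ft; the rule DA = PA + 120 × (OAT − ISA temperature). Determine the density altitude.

-1072 ft

ISA temperature at 200 ft = 15 − 2 × (200/1000) = 14.6°C.
ISA deviation = 4 − 14.6 = -10.6°C.
Density altitude = 200 + 120 × (-10.6) = 200 + (-1272) = -1072 ft.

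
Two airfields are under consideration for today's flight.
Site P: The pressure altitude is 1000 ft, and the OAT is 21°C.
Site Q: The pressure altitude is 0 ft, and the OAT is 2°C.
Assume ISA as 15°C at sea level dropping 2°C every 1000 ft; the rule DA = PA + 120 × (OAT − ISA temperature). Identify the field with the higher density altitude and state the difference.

Site P: ISA temp = 13°C, deviation +8°C, DA = 1000 + 120 × 8 = 1960 ft.
Site Q: ISA temp = 15°C, deviation -13°C, DA = 0 + 120 × (-13) = -1560 ft.
Site P is higher by 1960 − (-1560) = 3520 ft.

Site P by 3520 ft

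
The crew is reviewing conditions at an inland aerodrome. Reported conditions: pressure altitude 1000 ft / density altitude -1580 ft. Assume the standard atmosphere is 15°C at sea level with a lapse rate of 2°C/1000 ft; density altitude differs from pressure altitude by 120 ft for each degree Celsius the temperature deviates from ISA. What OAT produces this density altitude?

-8.5°C

Density altitude − pressure altitude = -1580 − 1000 = -2580 ft.
At 120 ft/°C that is an ISA deviation of -2580/120 = -21.5°C.
ISA temperature at 1000 ft = 15 − 2 × (1000/1000) = 13°C.
OAT = ISA + deviation = 13 + (-21.5) = -8.5°C.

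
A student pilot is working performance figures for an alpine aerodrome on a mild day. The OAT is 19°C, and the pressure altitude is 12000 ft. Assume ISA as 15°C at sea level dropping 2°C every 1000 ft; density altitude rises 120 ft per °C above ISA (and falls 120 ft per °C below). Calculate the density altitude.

ISA temperature at 12000 ft = 15 − 2 × (12000/1000) = -9°C.
ISA deviation = 19 − (-9) = +28°C.
Density altitude = 12000 + 120 × (28) = 12000 + (+3360) = 15360 ft.

15360 ft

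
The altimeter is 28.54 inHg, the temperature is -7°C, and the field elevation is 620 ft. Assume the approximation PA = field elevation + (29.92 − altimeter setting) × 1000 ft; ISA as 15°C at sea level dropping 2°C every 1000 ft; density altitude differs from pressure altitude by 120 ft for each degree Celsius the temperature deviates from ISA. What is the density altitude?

Pressure altitude = 620 + (29.92 − 28.54) × 1000 = 620 + (+1380) = 2000 ft.
ISA temperature at 2000 ft = 15 − 2 × (2000/1000) = 11°C.
ISA deviation = -7 − 11 = -18°C.
Density altitude = 2000 + 120 × (-18) = -160 ft.

-160 ft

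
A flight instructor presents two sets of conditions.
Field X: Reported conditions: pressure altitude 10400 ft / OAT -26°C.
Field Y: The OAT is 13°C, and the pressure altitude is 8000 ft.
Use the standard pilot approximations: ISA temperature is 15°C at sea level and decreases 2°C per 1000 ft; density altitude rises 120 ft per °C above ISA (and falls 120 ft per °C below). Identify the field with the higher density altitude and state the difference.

Field X: ISA temp = -5.8°C, deviation -20.2°C, DA = 10400 + 120 × (-20.2) = 7976 ft.
Field Y: ISA temp = -1°C, deviation +14°C, DA = 8000 + 120 × 14 = 9680 ft.
Field Y is higher by 9680 − 7976 = 1704 ft.

Field Y by 1704 ft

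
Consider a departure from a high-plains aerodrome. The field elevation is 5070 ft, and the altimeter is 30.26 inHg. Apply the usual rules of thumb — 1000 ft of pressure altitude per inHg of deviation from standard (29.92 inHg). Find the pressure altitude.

4730 ft

Pressure correction = (29.92 − 30.26) × 1000 = -340 ft.
Pressure altitude = 5070 + (-340) = 4730 ft.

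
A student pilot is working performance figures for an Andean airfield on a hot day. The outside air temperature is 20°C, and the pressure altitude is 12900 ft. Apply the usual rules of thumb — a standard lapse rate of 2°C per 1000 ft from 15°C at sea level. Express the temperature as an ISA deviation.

ISA temperature at 12900 ft = 15 − 2 × (12900/1000) = -10.8°C.
Deviation = OAT − ISA = 20 − (-10.8) = +30.8°C.

ISA+30.8°C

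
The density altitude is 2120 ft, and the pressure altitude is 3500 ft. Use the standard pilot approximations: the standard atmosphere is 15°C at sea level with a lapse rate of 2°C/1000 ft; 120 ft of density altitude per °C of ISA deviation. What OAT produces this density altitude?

Density altitude − pressure altitude = 2120 − 3500 = -1380 ft.
At 120 ft/°C that is an ISA deviation of -1380/120 = -11.5°C.
ISA temperature at 3500 ft = 15 − 2 × (3500/1000) = 8°C.
OAT = ISA + deviation = 8 + (-11.5) = -3.5°C.

-3.5°C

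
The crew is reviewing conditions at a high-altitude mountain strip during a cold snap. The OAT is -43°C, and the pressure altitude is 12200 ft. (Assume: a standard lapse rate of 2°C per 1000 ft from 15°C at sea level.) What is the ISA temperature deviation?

ISA temperature at 12200 ft = 15 − 2 × (12200/1000) = -9.4°C.
Deviation = OAT − ISA = -43 − (-9.4) = -33.6°C.

ISA-33.6°C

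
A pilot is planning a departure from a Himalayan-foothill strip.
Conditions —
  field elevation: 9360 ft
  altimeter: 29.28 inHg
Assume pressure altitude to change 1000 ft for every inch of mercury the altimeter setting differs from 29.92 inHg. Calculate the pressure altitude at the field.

Pressure correction = (29.92 − 29.28) × 1000 = +640 ft.
Pressure altitude = 9360 + (+640) = 10000 ft.

10000 ft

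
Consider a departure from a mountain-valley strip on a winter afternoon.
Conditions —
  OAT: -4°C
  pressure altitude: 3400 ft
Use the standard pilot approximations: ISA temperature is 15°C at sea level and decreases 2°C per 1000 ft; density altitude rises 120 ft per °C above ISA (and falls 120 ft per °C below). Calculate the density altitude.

ISA temperature at 3400 ft = 15 − 2 × (3400/1000) = 8.2°C.
ISA deviation = -4 − 8.2 = -12.2°C.
Density altitude = 3400 + 120 × (-12.2) = 3400 + (-1464) = 1936 ft.

1936 ft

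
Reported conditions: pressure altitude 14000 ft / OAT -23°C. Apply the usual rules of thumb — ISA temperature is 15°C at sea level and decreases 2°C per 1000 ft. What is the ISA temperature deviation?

ISA-10°C

ISA temperature at 14000 ft = 15 − 2 × (14000/1000) = -13°C.
Deviation = OAT − ISA = -23 − (-13) = -10°C.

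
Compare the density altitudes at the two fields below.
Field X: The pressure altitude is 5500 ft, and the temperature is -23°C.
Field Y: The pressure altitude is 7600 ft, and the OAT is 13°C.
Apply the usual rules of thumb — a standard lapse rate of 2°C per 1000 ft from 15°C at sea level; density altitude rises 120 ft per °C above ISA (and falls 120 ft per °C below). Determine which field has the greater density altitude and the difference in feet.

Field X: ISA temp = 4°C, deviation -27°C, DA = 5500 + 120 × (-27) = 2260 ft.
Field Y: ISA temp = -0.2°C, deviation +13.2°C, DA = 7600 + 120 × 13.2 = 9184 ft.
Field Y is higher by 9184 − 2260 = 6924 ft.

Field Y by 6924 ft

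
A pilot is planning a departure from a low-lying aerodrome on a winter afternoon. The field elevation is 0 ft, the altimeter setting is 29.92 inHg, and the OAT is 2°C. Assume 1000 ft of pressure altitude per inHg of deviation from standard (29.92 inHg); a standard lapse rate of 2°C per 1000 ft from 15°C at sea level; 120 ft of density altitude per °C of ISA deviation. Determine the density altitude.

Pressure altitude = 0 + (29.92 − 29.92) × 1000 = 0 + (0) = 0 ft.
ISA temperature at 0 ft = 15 − 2 × (0/1000) = 15°C.
ISA deviation = 2 − 15 = -13°C.
Density altitude = 0 + 120 × (-13) = -1560 ft.

-1560 ft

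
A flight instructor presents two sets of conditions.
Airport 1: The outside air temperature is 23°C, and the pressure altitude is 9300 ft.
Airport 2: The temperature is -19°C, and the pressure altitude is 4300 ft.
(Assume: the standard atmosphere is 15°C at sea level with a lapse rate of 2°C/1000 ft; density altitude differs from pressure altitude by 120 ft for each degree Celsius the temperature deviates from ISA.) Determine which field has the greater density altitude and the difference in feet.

Airport 1 by 11240 ft

Airport 1: ISA temp = -3.6°C, deviation +26.6°C, DA = 9300 + 120 × 26.6 = 12492 ft.
Airport 2: ISA temp = 6.4°C, deviation -25.4°C, DA = 4300 + 120 × (-25.4) = 1252 ft.
Airport 1 is higher by 12492 − 1252 = 11240 ft.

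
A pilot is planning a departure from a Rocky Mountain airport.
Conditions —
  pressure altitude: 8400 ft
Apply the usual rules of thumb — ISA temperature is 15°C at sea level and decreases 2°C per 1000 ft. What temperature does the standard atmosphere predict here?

ISA temperature = 15 − 2 × (8400/1000) = 15 − 16.8 = -1.8°C.

-1.8°C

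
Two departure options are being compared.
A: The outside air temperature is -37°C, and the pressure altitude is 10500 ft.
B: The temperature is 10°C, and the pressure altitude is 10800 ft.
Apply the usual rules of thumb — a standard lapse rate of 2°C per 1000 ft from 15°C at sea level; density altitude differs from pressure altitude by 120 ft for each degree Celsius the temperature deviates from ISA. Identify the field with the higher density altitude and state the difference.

A: ISA temp = -6°C, deviation -31°C, DA = 10500 + 120 × (-31) = 6780 ft.
B: ISA temp = -6.6°C, deviation +16.6°C, DA = 10800 + 120 × 16.6 = 12792 ft.
B is higher by 12792 − 6780 = 6012 ft.

B by 6012 ft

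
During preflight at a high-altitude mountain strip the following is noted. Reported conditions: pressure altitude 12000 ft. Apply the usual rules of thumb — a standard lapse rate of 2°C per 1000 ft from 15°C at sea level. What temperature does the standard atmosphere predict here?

-9°C

ISA temperature = 15 − 2 × (12000/1000) = 15 − 24 = -9°C.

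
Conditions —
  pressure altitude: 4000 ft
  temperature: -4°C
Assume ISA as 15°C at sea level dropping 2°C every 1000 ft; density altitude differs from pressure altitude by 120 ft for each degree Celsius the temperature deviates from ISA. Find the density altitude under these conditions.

2680 ft

ISA temperature at 4000 ft = 15 − 2 × (4000/1000) = 7°C.
ISA deviation = -4 − 7 = -11°C.
Density altitude = 4000 + 120 × (-11) = 4000 + (-1320) = 2680 ft.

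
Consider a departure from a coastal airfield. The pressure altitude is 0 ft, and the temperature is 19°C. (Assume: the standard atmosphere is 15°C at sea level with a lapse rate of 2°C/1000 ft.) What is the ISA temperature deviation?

ISA temperature at 0 ft = 15 − 2 × (0/1000) = 15°C.
Deviation = OAT − ISA = 19 − 15 = +4°C.

ISA+4°C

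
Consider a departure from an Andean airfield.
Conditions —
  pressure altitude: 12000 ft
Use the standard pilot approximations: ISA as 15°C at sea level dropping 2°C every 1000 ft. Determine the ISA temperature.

ISA temperature = 15 − 2 × (12000/1000) = 15 − 24 = -9°C.

-9°C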